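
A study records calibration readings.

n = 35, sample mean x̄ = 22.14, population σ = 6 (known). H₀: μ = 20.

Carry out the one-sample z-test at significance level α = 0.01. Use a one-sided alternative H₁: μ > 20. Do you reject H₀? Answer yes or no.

reject H₀: no

SE = σ/√n = 6/√35 = 1.0142
z = (x̄−μ₀)/SE = (22.14−20)/1.0142 = 2.1101
p-value (one-sided, H₁ greater) = 0.01743
At α=0.01: p ≥ α → fail to reject H₀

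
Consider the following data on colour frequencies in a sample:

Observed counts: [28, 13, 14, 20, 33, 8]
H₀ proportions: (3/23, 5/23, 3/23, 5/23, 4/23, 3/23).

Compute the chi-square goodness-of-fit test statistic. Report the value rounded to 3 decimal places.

n = 116; E_i = n·p_i = [15.13, 25.22, 15.13, 25.22, 20.17, 15.13]
χ² = (28−15.13)²/15.13 + (13−25.22)²/25.22 + (14−15.13)²/15.13 + (20−25.22)²/25.22 + (33−20.17)²/20.17 + (8−15.13)²/15.13 = 29.5444
df = 5

test statistic = 29.544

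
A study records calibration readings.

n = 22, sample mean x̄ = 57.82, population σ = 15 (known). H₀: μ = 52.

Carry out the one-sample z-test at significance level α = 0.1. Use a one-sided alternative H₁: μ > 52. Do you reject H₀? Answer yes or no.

reject H₀: yes

SE = σ/√n = 15/√22 = 3.1980
z = (x̄−μ₀)/SE = (57.82−52)/3.1980 = 1.8199
p-value (one-sided, H₁ greater) = 0.03439
At α=0.1: p < α → reject H₀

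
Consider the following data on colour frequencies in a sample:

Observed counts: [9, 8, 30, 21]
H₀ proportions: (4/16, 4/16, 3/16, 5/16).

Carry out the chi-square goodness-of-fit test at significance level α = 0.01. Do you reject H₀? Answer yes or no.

reject H₀: yes

n = 68; E_i = n·p_i = [17.00, 17.00, 12.75, 21.25]
χ² = (9−17.00)²/17.00 + (8−17.00)²/17.00 + (30−12.75)²/12.75 + (21−21.25)²/21.25 = 31.8706
df = 3
p-value (upper-tail) = 0.00000
At α=0.01: p < α → reject H₀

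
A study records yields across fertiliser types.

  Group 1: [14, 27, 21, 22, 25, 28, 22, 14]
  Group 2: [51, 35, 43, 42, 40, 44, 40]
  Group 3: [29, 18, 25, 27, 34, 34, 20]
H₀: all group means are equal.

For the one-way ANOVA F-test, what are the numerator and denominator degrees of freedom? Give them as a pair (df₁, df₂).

k = 3 groups, N = 22 total
df = (k−1, N−k) = (3−1, 22−3) = (2, 19)

degrees of freedom = [2, 19]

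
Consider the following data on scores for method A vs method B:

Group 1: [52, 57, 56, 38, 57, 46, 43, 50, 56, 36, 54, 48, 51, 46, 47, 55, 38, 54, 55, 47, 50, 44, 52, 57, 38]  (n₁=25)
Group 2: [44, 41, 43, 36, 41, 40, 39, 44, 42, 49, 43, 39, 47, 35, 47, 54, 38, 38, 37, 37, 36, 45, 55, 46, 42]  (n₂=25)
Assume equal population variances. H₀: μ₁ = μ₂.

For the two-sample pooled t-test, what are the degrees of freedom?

degrees of freedom = 48

df = n₁ + n₂ − 2 = 25 + 25 − 2 = 48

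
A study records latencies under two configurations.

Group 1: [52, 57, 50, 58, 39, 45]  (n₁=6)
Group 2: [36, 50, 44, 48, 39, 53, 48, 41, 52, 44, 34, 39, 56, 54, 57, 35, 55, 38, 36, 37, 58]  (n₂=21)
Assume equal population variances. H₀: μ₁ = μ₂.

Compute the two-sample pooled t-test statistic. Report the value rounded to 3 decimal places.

test statistic = 1.273

x̄₁=50.167, s₁=7.250, n₁=6
x̄₂=45.429, s₂=8.225, n₂=21
s_p² = [5·7.250² + 20·8.225²]/25 = 64.6390
SE = √(s_p²·(1/6+1/21)) = 3.7217
t = (50.167−45.429)/3.7217 = 1.2731
df = 25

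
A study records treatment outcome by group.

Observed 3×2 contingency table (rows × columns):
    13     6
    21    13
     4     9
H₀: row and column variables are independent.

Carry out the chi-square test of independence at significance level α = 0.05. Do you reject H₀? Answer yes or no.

Row totals [19, 34, 13], col totals [38, 28], n=66
χ² = (13−10.94)²/10.94 + (6−8.06)²/8.06 + (21−19.58)²/19.58 + (13−14.42)²/14.42 + (4−7.48)²/7.48 + (9−5.52)²/5.52 = 4.9836
df = 2
p-value (upper-tail) = 0.08276
At α=0.05: p ≥ α → fail to reject H₀

reject H₀: no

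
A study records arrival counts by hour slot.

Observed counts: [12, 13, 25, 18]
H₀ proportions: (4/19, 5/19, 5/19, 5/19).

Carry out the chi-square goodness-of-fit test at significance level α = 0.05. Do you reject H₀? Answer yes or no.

reject H₀: no

n = 68; E_i = n·p_i = [14.32, 17.89, 17.89, 17.89]
χ² = (12−14.32)²/14.32 + (13−17.89)²/17.89 + (25−17.89)²/17.89 + (18−17.89)²/17.89 = 4.5353
df = 3
p-value (upper-tail) = 0.20916
At α=0.05: p ≥ α → fail to reject H₀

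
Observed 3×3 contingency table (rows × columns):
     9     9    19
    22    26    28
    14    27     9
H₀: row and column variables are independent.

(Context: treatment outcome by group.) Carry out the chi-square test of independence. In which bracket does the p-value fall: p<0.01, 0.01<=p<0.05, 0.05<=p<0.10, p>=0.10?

p-value bracket: 0.01<=p<0.05

Row totals [37, 76, 50], col totals [45, 62, 56], n=163
χ² = (9−10.21)²/10.21 + (9−14.07)²/14.07 + (19−12.71)²/12.71 + (22−20.98)²/20.98 + (26−28.91)²/28.91 + (28−26.11)²/26.11 + (14−13.80)²/13.80 + (27−19.02)²/19.02 + (9−17.18)²/17.18 = 12.8088
df = 4
p-value (upper-tail) = 0.01225
→ bracket: 0.01<=p<0.05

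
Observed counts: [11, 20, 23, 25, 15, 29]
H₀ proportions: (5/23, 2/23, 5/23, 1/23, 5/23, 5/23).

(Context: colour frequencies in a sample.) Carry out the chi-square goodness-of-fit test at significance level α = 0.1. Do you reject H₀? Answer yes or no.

n = 123; E_i = n·p_i = [26.74, 10.70, 26.74, 5.35, 26.74, 26.74]
χ² = (11−26.74)²/26.74 + (20−10.70)²/10.70 + (23−26.74)²/26.74 + (25−5.35)²/5.35 + (15−26.74)²/26.74 + (29−26.74)²/26.74 = 95.4439
df = 5
p-value (upper-tail) = 0.00000
At α=0.1: p < α → reject H₀

reject H₀: yes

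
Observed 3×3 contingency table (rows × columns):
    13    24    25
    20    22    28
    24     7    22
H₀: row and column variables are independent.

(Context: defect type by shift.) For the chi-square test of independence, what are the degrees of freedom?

degrees of freedom = 4

df = (r−1)(c−1) = (3−1)·(3−1) = 4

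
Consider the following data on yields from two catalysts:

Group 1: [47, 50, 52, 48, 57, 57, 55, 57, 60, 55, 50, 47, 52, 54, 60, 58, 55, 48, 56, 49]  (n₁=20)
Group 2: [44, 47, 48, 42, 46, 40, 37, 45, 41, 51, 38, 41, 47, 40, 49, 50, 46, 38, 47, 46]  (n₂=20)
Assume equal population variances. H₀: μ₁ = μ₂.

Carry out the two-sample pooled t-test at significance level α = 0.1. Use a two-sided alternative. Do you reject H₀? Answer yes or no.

reject H₀: yes

x̄₁=53.350, s₁=4.283, n₁=20
x̄₂=44.150, s₂=4.234, n₂=20
s_p² = [19·4.283² + 19·4.234²]/38 = 18.1342
SE = √(s_p²·(1/20+1/20)) = 1.3466
t = (53.350−44.150)/1.3466 = 6.8319
df = 38
p-value (two-sided) = 0.00000
At α=0.1: p < α → reject H₀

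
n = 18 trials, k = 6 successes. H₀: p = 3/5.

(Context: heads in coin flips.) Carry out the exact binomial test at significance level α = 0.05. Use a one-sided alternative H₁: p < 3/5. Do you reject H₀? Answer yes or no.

Exact binomial: n=18, k=6, p₀=3/5=0.6000
P(X≤6) from Σ C(n,i)·p₀^i·(1−p₀)^(n−i)
p-value (one-sided, H₁ less) = 0.02028
At α=0.05: p < α → reject H₀

reject H₀: yes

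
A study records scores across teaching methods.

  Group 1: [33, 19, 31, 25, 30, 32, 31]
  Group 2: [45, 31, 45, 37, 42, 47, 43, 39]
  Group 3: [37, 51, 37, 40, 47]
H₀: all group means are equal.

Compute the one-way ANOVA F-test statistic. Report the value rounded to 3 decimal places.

Group means [28.71, 41.12, 42.40], grand mean 37.100
SSB = Σnᵢ(x̄ᵢ−x̄)² = 762.296; SSW = ΣΣ(x−x̄ᵢ)² = 501.504
MSB = 762.296/2 = 381.1482; MSW = 501.504/17 = 29.5002
F = MSB/MSW = 12.9202
df = (2, 17)

test statistic = 12.920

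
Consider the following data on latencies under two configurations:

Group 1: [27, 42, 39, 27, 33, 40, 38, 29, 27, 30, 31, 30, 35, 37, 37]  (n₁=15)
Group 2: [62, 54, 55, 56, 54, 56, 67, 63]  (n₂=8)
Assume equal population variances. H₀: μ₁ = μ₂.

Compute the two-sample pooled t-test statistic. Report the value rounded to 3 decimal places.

x̄₁=33.467, s₁=5.139, n₁=15
x̄₂=58.375, s₂=4.926, n₂=8
s_p² = [14·5.139² + 7·4.926²]/21 = 25.6956
SE = √(s_p²·(1/15+1/8)) = 2.2192
t = (33.467−58.375)/2.2192 = -11.2238
df = 21

test statistic = -11.224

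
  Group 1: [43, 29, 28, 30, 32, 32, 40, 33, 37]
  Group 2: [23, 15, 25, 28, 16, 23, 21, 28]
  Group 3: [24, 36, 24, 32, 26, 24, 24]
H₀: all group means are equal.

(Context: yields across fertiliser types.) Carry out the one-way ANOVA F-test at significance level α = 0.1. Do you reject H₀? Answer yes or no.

reject H₀: yes

Group means [33.78, 22.38, 27.14], grand mean 28.042
SSB = Σnᵢ(x̄ᵢ−x̄)² = 558.671; SSW = ΣΣ(x−x̄ᵢ)² = 522.288
MSB = 558.671/2 = 279.3353; MSW = 522.288/21 = 24.8708
F = MSB/MSW = 11.2314
df = (2, 21)
p-value (upper-tail) = 0.00048
At α=0.1: p < α → reject H₀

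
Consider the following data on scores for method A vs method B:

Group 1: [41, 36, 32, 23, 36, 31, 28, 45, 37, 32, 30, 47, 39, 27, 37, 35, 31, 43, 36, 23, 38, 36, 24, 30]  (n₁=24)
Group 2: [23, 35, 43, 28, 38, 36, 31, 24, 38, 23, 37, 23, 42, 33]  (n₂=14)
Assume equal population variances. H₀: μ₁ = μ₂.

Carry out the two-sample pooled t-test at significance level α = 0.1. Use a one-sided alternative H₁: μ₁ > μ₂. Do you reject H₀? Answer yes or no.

x̄₁=34.042, s₁=6.531, n₁=24
x̄₂=32.429, s₂=7.154, n₂=14
s_p² = [23·6.531² + 13·7.154²]/36 = 45.7330
SE = √(s_p²·(1/24+1/14)) = 2.2742
t = (34.042−32.429)/2.2742 = 0.7093
df = 36
p-value (one-sided, H₁ greater) = 0.24136
At α=0.1: p ≥ α → fail to reject H₀

reject H₀: no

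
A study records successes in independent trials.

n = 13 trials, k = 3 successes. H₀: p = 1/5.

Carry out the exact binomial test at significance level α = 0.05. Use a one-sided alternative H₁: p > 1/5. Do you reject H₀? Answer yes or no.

reject H₀: no

Exact binomial: n=13, k=3, p₀=1/5=0.2000
P(X≥3) from Σ C(n,i)·p₀^i·(1−p₀)^(n−i)
p-value (one-sided, H₁ greater) = 0.49835
At α=0.05: p ≥ α → fail to reject H₀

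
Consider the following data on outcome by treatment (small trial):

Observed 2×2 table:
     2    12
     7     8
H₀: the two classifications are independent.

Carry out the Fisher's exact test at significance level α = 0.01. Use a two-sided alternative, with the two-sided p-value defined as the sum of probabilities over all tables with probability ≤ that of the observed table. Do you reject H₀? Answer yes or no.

Margins: r₁=14, r₂=15, c₁=9, c₂=20, n=29
p_obs = C(14,2)·C(15,7)/C(29,9); sum pmf over tables with pmf ≤ p_obs
p-value (two-sided) = 0.10865
At α=0.01: p ≥ α → fail to reject H₀

reject H₀: no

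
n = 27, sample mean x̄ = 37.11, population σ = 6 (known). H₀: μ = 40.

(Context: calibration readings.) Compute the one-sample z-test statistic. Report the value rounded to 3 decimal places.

SE = σ/√n = 6/√27 = 1.1547
z = (x̄−μ₀)/SE = (37.11−40)/1.1547 = -2.5028

test statistic = -2.503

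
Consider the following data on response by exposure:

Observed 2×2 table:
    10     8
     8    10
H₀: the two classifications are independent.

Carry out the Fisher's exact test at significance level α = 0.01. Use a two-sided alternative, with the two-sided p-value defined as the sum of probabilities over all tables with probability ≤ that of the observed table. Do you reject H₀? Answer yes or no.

Margins: r₁=18, r₂=18, c₁=18, c₂=18, n=36
p_obs = C(18,10)·C(18,8)/C(36,18); sum pmf over tables with pmf ≤ p_obs
p-value (two-sided) = 0.73952
At α=0.01: p ≥ α → fail to reject H₀

reject H₀: no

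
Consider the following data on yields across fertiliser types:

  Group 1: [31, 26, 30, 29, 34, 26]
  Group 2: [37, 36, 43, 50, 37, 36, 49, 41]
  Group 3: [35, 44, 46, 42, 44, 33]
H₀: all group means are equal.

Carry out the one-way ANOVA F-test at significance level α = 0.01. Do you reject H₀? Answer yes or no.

Group means [29.33, 41.12, 40.67], grand mean 37.450
SSB = Σnᵢ(x̄ᵢ−x̄)² = 565.408; SSW = ΣΣ(x−x̄ᵢ)² = 421.542
MSB = 565.408/2 = 282.7042; MSW = 421.542/17 = 24.7966
F = MSB/MSW = 11.4009
df = (2, 17)
p-value (upper-tail) = 0.00072
At α=0.01: p < α → reject H₀

reject H₀: yes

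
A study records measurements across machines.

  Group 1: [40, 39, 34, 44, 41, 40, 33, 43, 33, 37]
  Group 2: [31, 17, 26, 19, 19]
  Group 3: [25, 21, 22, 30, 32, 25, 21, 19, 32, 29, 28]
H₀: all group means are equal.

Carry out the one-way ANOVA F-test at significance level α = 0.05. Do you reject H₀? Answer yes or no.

Group means [38.40, 22.40, 25.82], grand mean 30.000
SSB = Σnᵢ(x̄ᵢ−x̄)² = 1186.764; SSW = ΣΣ(x−x̄ᵢ)² = 501.236
MSB = 1186.764/2 = 593.3818; MSW = 501.236/23 = 21.7929
F = MSB/MSW = 27.2282
df = (2, 23)
p-value (upper-tail) = 0.00000
At α=0.05: p < α → reject H₀

reject H₀: yes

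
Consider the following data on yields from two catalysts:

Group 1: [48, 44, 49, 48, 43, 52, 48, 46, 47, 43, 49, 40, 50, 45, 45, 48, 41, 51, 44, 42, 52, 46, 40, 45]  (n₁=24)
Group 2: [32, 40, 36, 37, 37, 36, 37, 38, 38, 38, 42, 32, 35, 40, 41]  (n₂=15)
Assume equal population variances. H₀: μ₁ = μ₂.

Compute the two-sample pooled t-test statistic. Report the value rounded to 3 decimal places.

x̄₁=46.083, s₁=3.550, n₁=24
x̄₂=37.267, s₂=2.890, n₂=15
s_p² = [23·3.550² + 14·2.890²]/37 = 10.9937
SE = √(s_p²·(1/24+1/15)) = 1.0913
t = (46.083−37.267)/1.0913 = 8.0789
df = 37

test statistic = 8.079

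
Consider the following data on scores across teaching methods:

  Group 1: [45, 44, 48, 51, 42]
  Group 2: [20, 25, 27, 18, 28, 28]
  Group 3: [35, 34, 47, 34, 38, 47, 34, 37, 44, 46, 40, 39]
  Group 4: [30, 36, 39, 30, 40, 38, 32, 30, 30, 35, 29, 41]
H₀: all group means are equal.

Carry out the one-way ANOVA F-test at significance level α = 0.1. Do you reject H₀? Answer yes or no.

reject H₀: yes

Group means [46.00, 24.33, 39.58, 34.17], grand mean 36.029
SSB = Σnᵢ(x̄ᵢ−x̄)² = 1511.055; SSW = ΣΣ(x−x̄ᵢ)² = 661.917
MSB = 1511.055/3 = 503.6849; MSW = 661.917/31 = 21.3522
F = MSB/MSW = 23.5894
df = (3, 31)
p-value (upper-tail) = 0.00000
At α=0.1: p < α → reject H₀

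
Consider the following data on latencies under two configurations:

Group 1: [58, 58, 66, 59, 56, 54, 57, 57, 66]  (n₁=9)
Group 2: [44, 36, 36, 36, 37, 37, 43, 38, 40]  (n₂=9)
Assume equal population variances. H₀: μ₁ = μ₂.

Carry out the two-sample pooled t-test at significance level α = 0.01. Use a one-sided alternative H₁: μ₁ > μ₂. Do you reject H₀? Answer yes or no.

reject H₀: yes

x̄₁=59.000, s₁=4.213, n₁=9
x̄₂=38.556, s₂=3.087, n₂=9
s_p² = [8·4.213² + 8·3.087²]/16 = 13.6389
SE = √(s_p²·(1/9+1/9)) = 1.7409
t = (59.000−38.556)/1.7409 = 11.7434
df = 16
p-value (one-sided, H₁ greater) = 0.00000
At α=0.01: p < α → reject H₀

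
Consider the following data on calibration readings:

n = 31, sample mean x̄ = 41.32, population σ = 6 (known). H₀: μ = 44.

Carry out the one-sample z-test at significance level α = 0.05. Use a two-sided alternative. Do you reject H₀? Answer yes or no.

reject H₀: yes

SE = σ/√n = 6/√31 = 1.0776
z = (x̄−μ₀)/SE = (41.32−44)/1.0776 = -2.4869
p-value (two-sided) = 0.01288
At α=0.05: p < α → reject H₀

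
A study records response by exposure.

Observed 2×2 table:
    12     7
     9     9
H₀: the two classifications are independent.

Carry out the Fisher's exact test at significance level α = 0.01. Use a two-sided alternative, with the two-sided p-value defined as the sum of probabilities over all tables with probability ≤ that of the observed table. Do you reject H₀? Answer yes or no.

reject H₀: no

Margins: r₁=19, r₂=18, c₁=21, c₂=16, n=37
p_obs = C(19,12)·C(18,9)/C(37,21); sum pmf over tables with pmf ≤ p_obs
p-value (two-sided) = 0.51481
At α=0.01: p ≥ α → fail to reject H₀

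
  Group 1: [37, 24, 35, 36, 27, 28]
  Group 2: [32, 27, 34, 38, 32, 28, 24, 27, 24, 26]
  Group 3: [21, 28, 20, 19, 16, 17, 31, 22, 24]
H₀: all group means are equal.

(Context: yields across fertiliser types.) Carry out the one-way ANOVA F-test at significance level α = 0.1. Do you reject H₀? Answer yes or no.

Group means [31.17, 29.20, 22.00], grand mean 27.080
SSB = Σnᵢ(x̄ᵢ−x̄)² = 377.407; SSW = ΣΣ(x−x̄ᵢ)² = 538.433
MSB = 377.407/2 = 188.7033; MSW = 538.433/22 = 24.4742
F = MSB/MSW = 7.7103
df = (2, 22)
p-value (upper-tail) = 0.00290
At α=0.1: p < α → reject H₀

reject H₀: yes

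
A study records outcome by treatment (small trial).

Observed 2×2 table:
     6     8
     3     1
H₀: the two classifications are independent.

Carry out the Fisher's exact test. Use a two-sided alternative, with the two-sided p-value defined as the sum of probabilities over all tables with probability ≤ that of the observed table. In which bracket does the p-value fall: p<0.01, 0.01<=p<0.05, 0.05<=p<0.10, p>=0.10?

p-value bracket: p>=0.10

Margins: r₁=14, r₂=4, c₁=9, c₂=9, n=18
p_obs = C(14,6)·C(4,3)/C(18,9); sum pmf over tables with pmf ≤ p_obs
p-value (two-sided) = 0.57647
→ bracket: p>=0.10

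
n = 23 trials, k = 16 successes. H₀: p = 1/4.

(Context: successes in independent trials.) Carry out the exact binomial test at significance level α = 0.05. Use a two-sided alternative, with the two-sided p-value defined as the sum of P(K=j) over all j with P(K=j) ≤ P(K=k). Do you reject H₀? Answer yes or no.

Exact binomial: n=23, k=16, p₀=1/4=0.2500
P(X=j) = C(n,j)·p₀^j·(1−p₀)^(n−j); p = Σ P(X=j) over j with P(X=j) ≤ P(X=16)
p-value (two-sided) = 0.00001
At α=0.05: p < α → reject H₀

reject H₀: yes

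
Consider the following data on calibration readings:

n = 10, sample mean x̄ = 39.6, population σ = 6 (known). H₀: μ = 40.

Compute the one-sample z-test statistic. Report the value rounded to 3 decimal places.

SE = σ/√n = 6/√10 = 1.8974
z = (x̄−μ₀)/SE = (39.6−40)/1.8974 = -0.2108

test statistic = -0.211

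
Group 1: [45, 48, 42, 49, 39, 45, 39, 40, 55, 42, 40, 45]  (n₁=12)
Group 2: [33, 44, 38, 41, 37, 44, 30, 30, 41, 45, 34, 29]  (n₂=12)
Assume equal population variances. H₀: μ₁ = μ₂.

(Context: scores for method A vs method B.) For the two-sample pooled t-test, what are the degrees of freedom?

degrees of freedom = 22

df = n₁ + n₂ − 2 = 12 + 12 − 2 = 22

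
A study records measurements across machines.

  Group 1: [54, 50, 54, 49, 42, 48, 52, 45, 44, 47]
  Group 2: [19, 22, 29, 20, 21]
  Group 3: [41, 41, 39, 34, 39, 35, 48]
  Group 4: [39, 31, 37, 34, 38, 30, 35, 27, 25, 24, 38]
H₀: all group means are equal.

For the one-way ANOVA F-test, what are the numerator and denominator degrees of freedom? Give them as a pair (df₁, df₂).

degrees of freedom = [3, 29]

k = 4 groups, N = 33 total
df = (k−1, N−k) = (4−1, 33−4) = (3, 29)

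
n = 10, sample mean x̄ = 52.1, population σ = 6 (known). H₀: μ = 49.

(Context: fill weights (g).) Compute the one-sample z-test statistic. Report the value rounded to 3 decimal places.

test statistic = 1.634

SE = σ/√n = 6/√10 = 1.8974
z = (x̄−μ₀)/SE = (52.1−49)/1.8974 = 1.6338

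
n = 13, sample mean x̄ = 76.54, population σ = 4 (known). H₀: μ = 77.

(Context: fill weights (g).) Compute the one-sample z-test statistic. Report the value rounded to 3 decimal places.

SE = σ/√n = 4/√13 = 1.1094
z = (x̄−μ₀)/SE = (76.54−77)/1.1094 = -0.4146

test statistic = -0.415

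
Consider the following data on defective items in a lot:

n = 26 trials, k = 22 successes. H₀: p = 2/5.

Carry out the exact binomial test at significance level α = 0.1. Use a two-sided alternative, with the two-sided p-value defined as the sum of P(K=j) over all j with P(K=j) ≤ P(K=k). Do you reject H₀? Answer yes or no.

Exact binomial: n=26, k=22, p₀=2/5=0.4000
P(X=j) = C(n,j)·p₀^j·(1−p₀)^(n−j); p = Σ P(X=j) over j with P(X=j) ≤ P(X=22)
p-value (two-sided) = 0.00001
At α=0.1: p < α → reject H₀

reject H₀: yes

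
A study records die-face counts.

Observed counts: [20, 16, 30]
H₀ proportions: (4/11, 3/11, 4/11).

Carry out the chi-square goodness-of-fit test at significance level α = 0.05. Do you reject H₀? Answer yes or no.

n = 66; E_i = n·p_i = [24.00, 18.00, 24.00]
χ² = (20−24.00)²/24.00 + (16−18.00)²/18.00 + (30−24.00)²/24.00 = 2.3889
df = 2
p-value (upper-tail) = 0.30287
At α=0.05: p ≥ α → fail to reject H₀

reject H₀: no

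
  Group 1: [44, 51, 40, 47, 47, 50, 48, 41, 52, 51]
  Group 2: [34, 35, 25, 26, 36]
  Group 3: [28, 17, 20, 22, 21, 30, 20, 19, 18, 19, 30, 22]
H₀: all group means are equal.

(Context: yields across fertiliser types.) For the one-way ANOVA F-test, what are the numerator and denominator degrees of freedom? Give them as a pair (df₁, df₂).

degrees of freedom = [2, 24]

k = 3 groups, N = 27 total
df = (k−1, N−k) = (3−1, 27−3) = (2, 24)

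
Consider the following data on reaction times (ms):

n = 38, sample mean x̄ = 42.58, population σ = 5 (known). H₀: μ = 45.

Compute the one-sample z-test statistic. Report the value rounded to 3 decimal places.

test statistic = -2.984

SE = σ/√n = 5/√38 = 0.8111
z = (x̄−μ₀)/SE = (42.58−45)/0.8111 = -2.9836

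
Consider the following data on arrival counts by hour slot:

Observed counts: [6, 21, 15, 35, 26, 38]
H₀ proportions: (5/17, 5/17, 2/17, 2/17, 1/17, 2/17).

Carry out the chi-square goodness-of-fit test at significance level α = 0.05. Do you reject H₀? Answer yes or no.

n = 141; E_i = n·p_i = [41.47, 41.47, 16.59, 16.59, 8.29, 16.59]
χ² = (6−41.47)²/41.47 + (21−41.47)²/41.47 + (15−16.59)²/16.59 + (35−16.59)²/16.59 + (26−8.29)²/8.29 + (38−16.59)²/16.59 = 126.4667
df = 5
p-value (upper-tail) = 0.00000
At α=0.05: p < α → reject H₀

reject H₀: yes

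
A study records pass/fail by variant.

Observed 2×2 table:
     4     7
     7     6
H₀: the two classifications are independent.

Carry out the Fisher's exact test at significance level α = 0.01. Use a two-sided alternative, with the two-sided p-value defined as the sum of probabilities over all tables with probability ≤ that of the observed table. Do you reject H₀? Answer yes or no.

Margins: r₁=11, r₂=13, c₁=11, c₂=13, n=24
p_obs = C(11,4)·C(13,7)/C(24,11); sum pmf over tables with pmf ≤ p_obs
p-value (two-sided) = 0.44419
At α=0.01: p ≥ α → fail to reject H₀

reject H₀: no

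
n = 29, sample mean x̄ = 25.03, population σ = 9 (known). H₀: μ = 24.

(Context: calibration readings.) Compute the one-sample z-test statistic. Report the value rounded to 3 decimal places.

test statistic = 0.616

SE = σ/√n = 9/√29 = 1.6713
z = (x̄−μ₀)/SE = (25.03−24)/1.6713 = 0.6163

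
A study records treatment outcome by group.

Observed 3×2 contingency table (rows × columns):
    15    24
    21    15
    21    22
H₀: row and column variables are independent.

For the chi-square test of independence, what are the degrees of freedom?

degrees of freedom = 2

df = (r−1)(c−1) = (3−1)·(2−1) = 2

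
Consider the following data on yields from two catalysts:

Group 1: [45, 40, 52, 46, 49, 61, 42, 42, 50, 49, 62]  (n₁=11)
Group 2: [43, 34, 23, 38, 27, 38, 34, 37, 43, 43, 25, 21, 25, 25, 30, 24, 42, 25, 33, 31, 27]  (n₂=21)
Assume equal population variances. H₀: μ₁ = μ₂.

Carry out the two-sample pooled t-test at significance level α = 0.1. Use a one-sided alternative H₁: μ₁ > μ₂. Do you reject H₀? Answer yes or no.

x̄₁=48.909, s₁=7.259, n₁=11
x̄₂=31.810, s₂=7.366, n₂=21
s_p² = [10·7.259² + 20·7.366²]/30 = 53.7382
SE = √(s_p²·(1/11+1/21)) = 2.7284
t = (48.909−31.810)/2.7284 = 6.2672
df = 30
p-value (one-sided, H₁ greater) = 0.00000
At α=0.1: p < α → reject H₀

reject H₀: yes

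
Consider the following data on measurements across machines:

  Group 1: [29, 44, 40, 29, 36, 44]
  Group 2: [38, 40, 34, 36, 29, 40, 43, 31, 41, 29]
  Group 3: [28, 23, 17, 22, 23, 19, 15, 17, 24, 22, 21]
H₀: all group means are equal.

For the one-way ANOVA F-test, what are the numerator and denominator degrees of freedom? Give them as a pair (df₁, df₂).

k = 3 groups, N = 27 total
df = (k−1, N−k) = (3−1, 27−3) = (2, 24)

degrees of freedom = [2, 24]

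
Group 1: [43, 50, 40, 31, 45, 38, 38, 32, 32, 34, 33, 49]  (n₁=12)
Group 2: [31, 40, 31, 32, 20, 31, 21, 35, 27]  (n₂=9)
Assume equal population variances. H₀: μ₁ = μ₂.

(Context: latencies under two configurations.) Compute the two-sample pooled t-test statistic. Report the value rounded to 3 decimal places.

x̄₁=38.750, s₁=6.730, n₁=12
x̄₂=29.778, s₂=6.340, n₂=9
s_p² = [11·6.730² + 8·6.340²]/19 = 43.1477
SE = √(s_p²·(1/12+1/9)) = 2.8965
t = (38.750−29.778)/2.8965 = 3.0976
df = 19

test statistic = 3.098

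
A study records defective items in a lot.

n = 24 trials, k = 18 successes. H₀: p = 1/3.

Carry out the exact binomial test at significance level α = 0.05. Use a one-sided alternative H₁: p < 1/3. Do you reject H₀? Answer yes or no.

reject H₀: no

Exact binomial: n=24, k=18, p₀=1/3=0.3333
P(X≤18) from Σ C(n,i)·p₀^i·(1−p₀)^(n−i)
p-value (one-sided, H₁ less) = 0.99999
At α=0.05: p ≥ α → fail to reject H₀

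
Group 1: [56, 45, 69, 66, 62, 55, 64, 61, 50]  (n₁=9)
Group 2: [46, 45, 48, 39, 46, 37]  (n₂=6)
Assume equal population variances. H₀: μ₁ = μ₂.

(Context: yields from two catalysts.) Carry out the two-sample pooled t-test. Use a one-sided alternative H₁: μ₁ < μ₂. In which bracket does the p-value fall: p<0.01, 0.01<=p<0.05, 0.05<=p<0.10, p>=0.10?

x̄₁=58.667, s₁=7.810, n₁=9
x̄₂=43.500, s₂=4.416, n₂=6
s_p² = [8·7.810² + 5·4.416²]/13 = 45.0385
SE = √(s_p²·(1/9+1/6)) = 3.5370
t = (58.667−43.500)/3.5370 = 4.2879
df = 13
p-value (one-sided, H₁ less) = 0.99956
→ bracket: p>=0.10

p-value bracket: p>=0.10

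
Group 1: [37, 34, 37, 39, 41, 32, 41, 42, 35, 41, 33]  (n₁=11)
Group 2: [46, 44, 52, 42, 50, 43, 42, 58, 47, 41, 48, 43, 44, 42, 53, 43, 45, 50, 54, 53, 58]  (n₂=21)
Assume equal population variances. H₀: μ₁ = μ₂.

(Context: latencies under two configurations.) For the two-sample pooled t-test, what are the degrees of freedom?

degrees of freedom = 30

df = n₁ + n₂ − 2 = 11 + 21 − 2 = 30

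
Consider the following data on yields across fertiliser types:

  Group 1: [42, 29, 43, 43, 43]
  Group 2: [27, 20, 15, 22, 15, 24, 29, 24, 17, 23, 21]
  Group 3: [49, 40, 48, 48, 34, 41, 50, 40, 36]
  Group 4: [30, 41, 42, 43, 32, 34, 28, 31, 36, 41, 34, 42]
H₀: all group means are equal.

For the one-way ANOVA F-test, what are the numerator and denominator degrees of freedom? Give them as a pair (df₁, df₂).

k = 4 groups, N = 37 total
df = (k−1, N−k) = (4−1, 37−4) = (3, 33)

degrees of freedom = [3, 33]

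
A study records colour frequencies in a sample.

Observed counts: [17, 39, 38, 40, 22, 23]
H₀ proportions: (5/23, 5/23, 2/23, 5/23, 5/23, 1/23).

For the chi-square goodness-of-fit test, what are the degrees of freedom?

df = k − 1 = 6 − 1 = 5

degrees of freedom = 5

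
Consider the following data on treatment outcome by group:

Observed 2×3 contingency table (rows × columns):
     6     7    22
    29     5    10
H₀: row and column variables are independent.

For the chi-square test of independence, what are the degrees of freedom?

degrees of freedom = 2

df = (r−1)(c−1) = (2−1)·(3−1) = 2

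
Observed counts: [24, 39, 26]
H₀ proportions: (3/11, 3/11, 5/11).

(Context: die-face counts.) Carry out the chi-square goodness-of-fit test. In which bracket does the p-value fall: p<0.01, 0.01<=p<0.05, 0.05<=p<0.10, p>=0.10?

p-value bracket: p<0.01

n = 89; E_i = n·p_i = [24.27, 24.27, 40.45]
χ² = (24−24.27)²/24.27 + (39−24.27)²/24.27 + (26−40.45)²/40.45 = 14.1034
df = 2
p-value (upper-tail) = 0.00087
→ bracket: p<0.01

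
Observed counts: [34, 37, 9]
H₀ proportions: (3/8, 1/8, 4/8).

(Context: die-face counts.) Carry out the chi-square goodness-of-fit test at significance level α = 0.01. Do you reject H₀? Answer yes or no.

reject H₀: yes

n = 80; E_i = n·p_i = [30.00, 10.00, 40.00]
χ² = (34−30.00)²/30.00 + (37−10.00)²/10.00 + (9−40.00)²/40.00 = 97.4583
df = 2
p-value (upper-tail) = 0.00000
At α=0.01: p < α → reject H₀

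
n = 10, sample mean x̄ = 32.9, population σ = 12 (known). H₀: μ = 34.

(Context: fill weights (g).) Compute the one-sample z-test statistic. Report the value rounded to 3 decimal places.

test statistic = -0.290

SE = σ/√n = 12/√10 = 3.7947
z = (x̄−μ₀)/SE = (32.9−34)/3.7947 = -0.2899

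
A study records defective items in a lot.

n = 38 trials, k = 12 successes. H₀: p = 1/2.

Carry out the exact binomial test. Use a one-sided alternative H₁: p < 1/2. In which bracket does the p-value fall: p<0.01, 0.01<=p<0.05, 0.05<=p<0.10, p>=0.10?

Exact binomial: n=38, k=12, p₀=1/2=0.5000
P(X≤12) from Σ C(n,i)·p₀^i·(1−p₀)^(n−i)
p-value (one-sided, H₁ less) = 0.01678
→ bracket: 0.01<=p<0.05

p-value bracket: 0.01<=p<0.05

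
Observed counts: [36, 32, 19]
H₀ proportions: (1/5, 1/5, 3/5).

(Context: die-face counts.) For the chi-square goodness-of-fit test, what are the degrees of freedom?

df = k − 1 = 3 − 1 = 2

degrees of freedom = 2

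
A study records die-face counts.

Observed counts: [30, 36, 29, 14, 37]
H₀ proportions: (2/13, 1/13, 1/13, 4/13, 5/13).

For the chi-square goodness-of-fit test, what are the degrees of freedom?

df = k − 1 = 5 − 1 = 4

degrees of freedom = 4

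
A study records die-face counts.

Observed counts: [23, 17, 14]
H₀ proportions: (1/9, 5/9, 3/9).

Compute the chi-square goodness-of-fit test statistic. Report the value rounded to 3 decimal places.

test statistic = 54.689

n = 54; E_i = n·p_i = [6.00, 30.00, 18.00]
χ² = (23−6.00)²/6.00 + (17−30.00)²/30.00 + (14−18.00)²/18.00 = 54.6889
df = 2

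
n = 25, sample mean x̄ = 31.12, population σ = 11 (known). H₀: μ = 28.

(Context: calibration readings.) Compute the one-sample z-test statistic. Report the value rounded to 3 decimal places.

SE = σ/√n = 11/√25 = 2.2000
z = (x̄−μ₀)/SE = (31.12−28)/2.2000 = 1.4182

test statistic = 1.418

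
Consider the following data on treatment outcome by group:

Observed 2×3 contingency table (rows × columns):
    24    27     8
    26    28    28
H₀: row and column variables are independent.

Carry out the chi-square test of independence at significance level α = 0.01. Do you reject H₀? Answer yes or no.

reject H₀: no

Row totals [59, 82], col totals [50, 55, 36], n=141
χ² = (24−20.92)²/20.92 + (27−23.01)²/23.01 + (8−15.06)²/15.06 + (26−29.08)²/29.08 + (28−31.99)²/31.99 + (28−20.94)²/20.94 = 7.6614
df = 2
p-value (upper-tail) = 0.02169
At α=0.01: p ≥ α → fail to reject H₀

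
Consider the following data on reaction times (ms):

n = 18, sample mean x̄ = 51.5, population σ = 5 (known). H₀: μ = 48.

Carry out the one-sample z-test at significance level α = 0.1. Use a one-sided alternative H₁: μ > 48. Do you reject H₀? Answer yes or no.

reject H₀: yes

SE = σ/√n = 5/√18 = 1.1785
z = (x̄−μ₀)/SE = (51.5−48)/1.1785 = 2.9698
p-value (one-sided, H₁ greater) = 0.00149
At α=0.1: p < α → reject H₀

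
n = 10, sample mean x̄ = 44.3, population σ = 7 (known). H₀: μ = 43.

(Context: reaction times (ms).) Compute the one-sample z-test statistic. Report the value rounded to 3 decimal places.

SE = σ/√n = 7/√10 = 2.2136
z = (x̄−μ₀)/SE = (44.3−43)/2.2136 = 0.5873

test statistic = 0.587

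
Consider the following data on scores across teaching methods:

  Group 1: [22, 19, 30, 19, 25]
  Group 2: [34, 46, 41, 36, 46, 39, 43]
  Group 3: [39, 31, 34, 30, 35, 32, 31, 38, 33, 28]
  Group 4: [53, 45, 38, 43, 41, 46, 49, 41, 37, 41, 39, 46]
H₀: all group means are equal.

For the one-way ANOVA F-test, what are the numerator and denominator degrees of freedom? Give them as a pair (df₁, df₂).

degrees of freedom = [3, 30]

k = 4 groups, N = 34 total
df = (k−1, N−k) = (4−1, 34−4) = (3, 30)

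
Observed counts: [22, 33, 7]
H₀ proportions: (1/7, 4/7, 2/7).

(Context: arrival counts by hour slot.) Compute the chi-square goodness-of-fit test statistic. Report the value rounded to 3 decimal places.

n = 62; E_i = n·p_i = [8.86, 35.43, 17.71]
χ² = (22−8.86)²/8.86 + (33−35.43)²/35.43 + (7−17.71)²/17.71 = 26.1492
df = 2

test statistic = 26.149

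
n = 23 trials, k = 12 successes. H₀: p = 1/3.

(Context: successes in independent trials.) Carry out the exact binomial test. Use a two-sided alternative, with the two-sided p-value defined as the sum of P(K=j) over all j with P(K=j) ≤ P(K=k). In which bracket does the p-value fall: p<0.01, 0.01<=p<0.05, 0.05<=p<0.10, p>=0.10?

Exact binomial: n=23, k=12, p₀=1/3=0.3333
P(X=j) = C(n,j)·p₀^j·(1−p₀)^(n−j); p = Σ P(X=j) over j with P(X=j) ≤ P(X=12)
p-value (two-sided) = 0.07453
→ bracket: 0.05<=p<0.10

p-value bracket: 0.05<=p<0.10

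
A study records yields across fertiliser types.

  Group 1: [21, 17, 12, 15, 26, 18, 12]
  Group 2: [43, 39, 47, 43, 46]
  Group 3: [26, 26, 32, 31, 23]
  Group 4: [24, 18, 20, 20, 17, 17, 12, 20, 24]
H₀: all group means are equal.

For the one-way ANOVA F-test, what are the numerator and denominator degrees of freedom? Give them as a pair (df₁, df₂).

degrees of freedom = [3, 22]

k = 4 groups, N = 26 total
df = (k−1, N−k) = (4−1, 26−4) = (3, 22)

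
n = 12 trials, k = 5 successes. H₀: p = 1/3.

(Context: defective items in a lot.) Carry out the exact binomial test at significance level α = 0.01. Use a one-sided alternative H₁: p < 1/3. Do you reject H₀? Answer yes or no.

Exact binomial: n=12, k=5, p₀=1/3=0.3333
P(X≤5) from Σ C(n,i)·p₀^i·(1−p₀)^(n−i)
p-value (one-sided, H₁ less) = 0.82228
At α=0.01: p ≥ α → fail to reject H₀

reject H₀: no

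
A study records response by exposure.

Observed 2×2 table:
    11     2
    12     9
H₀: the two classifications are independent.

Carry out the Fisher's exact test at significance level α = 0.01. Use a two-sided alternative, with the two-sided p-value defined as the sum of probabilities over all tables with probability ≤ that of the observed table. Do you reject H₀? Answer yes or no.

reject H₀: no

Margins: r₁=13, r₂=21, c₁=23, c₂=11, n=34
p_obs = C(13,11)·C(21,12)/C(34,23); sum pmf over tables with pmf ≤ p_obs
p-value (two-sided) = 0.13982
At α=0.01: p ≥ α → fail to reject H₀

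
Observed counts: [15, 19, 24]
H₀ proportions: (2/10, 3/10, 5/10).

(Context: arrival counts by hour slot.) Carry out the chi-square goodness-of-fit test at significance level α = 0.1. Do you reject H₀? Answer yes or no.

n = 58; E_i = n·p_i = [11.60, 17.40, 29.00]
χ² = (15−11.60)²/11.60 + (19−17.40)²/17.40 + (24−29.00)²/29.00 = 2.0057
df = 2
p-value (upper-tail) = 0.36682
At α=0.1: p ≥ α → fail to reject H₀

reject H₀: no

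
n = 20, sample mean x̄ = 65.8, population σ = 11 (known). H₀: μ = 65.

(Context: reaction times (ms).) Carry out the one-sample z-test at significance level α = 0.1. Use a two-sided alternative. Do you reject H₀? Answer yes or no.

reject H₀: no

SE = σ/√n = 11/√20 = 2.4597
z = (x̄−μ₀)/SE = (65.8−65)/2.4597 = 0.3252
p-value (two-sided) = 0.74499
At α=0.1: p ≥ α → fail to reject H₀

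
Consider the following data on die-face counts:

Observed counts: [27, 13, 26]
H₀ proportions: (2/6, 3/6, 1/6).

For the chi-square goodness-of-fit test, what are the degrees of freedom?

df = k − 1 = 3 − 1 = 2

degrees of freedom = 2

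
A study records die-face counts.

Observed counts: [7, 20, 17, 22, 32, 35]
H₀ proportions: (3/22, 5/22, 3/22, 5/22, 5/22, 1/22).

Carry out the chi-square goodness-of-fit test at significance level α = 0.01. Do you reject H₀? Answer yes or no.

n = 133; E_i = n·p_i = [18.14, 30.23, 18.14, 30.23, 30.23, 6.05]
χ² = (7−18.14)²/18.14 + (20−30.23)²/30.23 + (17−18.14)²/18.14 + (22−30.23)²/30.23 + (32−30.23)²/30.23 + (35−6.05)²/6.05 = 151.3900
df = 5
p-value (upper-tail) = 0.00000
At α=0.01: p < α → reject H₀

reject H₀: yes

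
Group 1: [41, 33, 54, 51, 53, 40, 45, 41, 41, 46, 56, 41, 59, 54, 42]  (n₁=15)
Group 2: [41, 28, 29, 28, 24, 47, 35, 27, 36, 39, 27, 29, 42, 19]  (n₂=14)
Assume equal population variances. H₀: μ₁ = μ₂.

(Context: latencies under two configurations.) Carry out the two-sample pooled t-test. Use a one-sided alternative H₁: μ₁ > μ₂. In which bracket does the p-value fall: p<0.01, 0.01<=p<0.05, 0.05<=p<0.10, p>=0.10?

x̄₁=46.467, s₁=7.511, n₁=15
x̄₂=32.214, s₂=7.905, n₂=14
s_p² = [14·7.511² + 13·7.905²]/27 = 59.3367
SE = √(s_p²·(1/15+1/14)) = 2.8625
t = (46.467−32.214)/2.8625 = 4.9789
df = 27
p-value (one-sided, H₁ greater) = 0.00002
→ bracket: p<0.01

p-value bracket: p<0.01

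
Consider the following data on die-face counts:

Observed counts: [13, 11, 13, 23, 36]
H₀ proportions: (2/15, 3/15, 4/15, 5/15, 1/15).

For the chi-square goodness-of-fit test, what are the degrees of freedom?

df = k − 1 = 5 − 1 = 4

degrees of freedom = 4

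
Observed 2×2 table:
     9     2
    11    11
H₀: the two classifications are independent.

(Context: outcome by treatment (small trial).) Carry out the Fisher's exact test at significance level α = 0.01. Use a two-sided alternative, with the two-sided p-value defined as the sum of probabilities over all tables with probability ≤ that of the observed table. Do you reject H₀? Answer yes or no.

Margins: r₁=11, r₂=22, c₁=20, c₂=13, n=33
p_obs = C(11,9)·C(22,11)/C(33,20); sum pmf over tables with pmf ≤ p_obs
p-value (two-sided) = 0.13224
At α=0.01: p ≥ α → fail to reject H₀

reject H₀: no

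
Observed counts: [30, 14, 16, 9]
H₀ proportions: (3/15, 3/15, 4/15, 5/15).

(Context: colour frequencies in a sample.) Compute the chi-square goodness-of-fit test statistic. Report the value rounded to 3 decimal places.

test statistic = 27.855

n = 69; E_i = n·p_i = [13.80, 13.80, 18.40, 23.00]
χ² = (30−13.80)²/13.80 + (14−13.80)²/13.80 + (16−18.40)²/18.40 + (9−23.00)²/23.00 = 27.8551
df = 3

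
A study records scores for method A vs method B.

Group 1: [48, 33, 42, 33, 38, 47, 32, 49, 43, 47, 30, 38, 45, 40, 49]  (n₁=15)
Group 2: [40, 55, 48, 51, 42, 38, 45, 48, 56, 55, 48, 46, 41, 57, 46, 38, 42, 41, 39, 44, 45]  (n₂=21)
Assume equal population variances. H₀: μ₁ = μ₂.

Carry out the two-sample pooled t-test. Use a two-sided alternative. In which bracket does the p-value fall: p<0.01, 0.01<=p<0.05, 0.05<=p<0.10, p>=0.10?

p-value bracket: 0.01<=p<0.05

x̄₁=40.933, s₁=6.649, n₁=15
x̄₂=45.952, s₂=6.004, n₂=21
s_p² = [14·6.649² + 20·6.004²]/34 = 39.4084
SE = √(s_p²·(1/15+1/21)) = 2.1222
t = (40.933−45.952)/2.1222 = -2.3650
df = 34
p-value (two-sided) = 0.02388
→ bracket: 0.01<=p<0.05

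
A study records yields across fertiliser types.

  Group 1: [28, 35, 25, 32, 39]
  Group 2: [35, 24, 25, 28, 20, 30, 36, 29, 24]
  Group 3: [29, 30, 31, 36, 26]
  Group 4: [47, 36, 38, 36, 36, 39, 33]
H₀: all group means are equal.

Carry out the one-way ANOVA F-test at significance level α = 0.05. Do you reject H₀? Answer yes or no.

Group means [31.80, 27.89, 30.40, 37.86], grand mean 31.808
SSB = Σnᵢ(x̄ᵢ−x̄)² = 404.292; SSW = ΣΣ(x−x̄ᵢ)² = 517.746
MSB = 404.292/3 = 134.7641; MSW = 517.746/22 = 23.5339
F = MSB/MSW = 5.7264
df = (3, 22)
p-value (upper-tail) = 0.00471
At α=0.05: p < α → reject H₀

reject H₀: yes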